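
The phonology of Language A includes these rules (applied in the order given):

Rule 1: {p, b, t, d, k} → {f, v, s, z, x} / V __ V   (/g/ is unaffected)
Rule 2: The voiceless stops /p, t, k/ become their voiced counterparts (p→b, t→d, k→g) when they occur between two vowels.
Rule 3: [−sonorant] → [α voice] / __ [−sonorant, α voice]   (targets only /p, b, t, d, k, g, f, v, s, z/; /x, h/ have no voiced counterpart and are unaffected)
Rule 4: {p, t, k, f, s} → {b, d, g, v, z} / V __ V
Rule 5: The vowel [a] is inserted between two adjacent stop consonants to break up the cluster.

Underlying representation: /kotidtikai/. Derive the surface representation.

Rule 1 (intervocalic spirantization): /t/ is a stop between vowels /o/ and /i/, so it spirantizes to the fricative [s]. /k/ is a stop between vowels /i/ and /a/, so it spirantizes to the fricative [x]. /kotidtikai/ → kosidtixai.
Rule 2 (intervocalic voicing): no segment meets the environment; /kosidtixai/ is unchanged.
Rule 3 (regressive voicing assimilation): /d/ precedes the voiceless obstruent /t/, so it devoices to [t] by assimilation. /kosidtixai/ → kosittixai.
Rule 4 (intervocalic voicing): /s/ is a voiceless obstruent between vowels /o/ and /i/, so it voices to [z]. /kosittixai/ → kozittixai.
Rule 5 (stop-cluster a-epenthesis): /t/ and /t/ form a stop–stop cluster, so [a] is inserted between them. /kozittixai/ → kozitatixai.

kozitatixai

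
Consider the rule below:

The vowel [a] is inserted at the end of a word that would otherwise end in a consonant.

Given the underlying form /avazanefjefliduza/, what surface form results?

avazanefjefliduza

No segment of /avazanefjefliduza/ meets the structural description of the rule, so the form surfaces unchanged.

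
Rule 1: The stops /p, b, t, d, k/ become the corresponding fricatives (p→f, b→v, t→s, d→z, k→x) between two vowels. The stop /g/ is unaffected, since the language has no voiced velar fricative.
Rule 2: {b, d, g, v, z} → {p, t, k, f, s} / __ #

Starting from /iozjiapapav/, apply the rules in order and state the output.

Rule 1 (intervocalic spirantization): /p/ is a stop between vowels /a/ and /a/, so it spirantizes to the fricative [f]. /p/ is a stop between vowels /a/ and /a/, so it spirantizes to the fricative [f]. /iozjiapapav/ → iozjiafafav.
Rule 2 (final devoicing): /v/ is a voiced obstruent in word-final position, so it devoices to [f]. /iozjiafafav/ → iozjiafafaf.

iozjiafafaf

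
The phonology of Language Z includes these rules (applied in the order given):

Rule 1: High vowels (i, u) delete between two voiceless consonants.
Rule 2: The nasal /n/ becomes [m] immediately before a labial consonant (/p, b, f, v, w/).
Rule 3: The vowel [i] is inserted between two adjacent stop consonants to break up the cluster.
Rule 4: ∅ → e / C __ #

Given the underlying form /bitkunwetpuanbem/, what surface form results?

bitikumwetipuambeme

Rule 1 (high vowel syncope): no segment meets the environment; /bitkunwetpuanbem/ is unchanged.
Rule 2 (nasal place assimilation): /n/ precedes the labial consonant /w/, so it assimilates in place to [m]. /n/ precedes the labial consonant /b/, so it assimilates in place to [m]. /bitkunwetpuanbem/ → bitkumwetpuambem.
Rule 3 (stop-cluster i-epenthesis): /t/ and /k/ form a stop–stop cluster, so [i] is inserted between them. /t/ and /p/ form a stop–stop cluster, so [i] is inserted between them. /bitkumwetpuambem/ → bitikumwetipuambem.
Rule 4 (final e-epenthesis): the form ends in the consonant /m/, so [e] is inserted word-finally. /bitikumwetipuambem/ → bitikumwetipuambeme.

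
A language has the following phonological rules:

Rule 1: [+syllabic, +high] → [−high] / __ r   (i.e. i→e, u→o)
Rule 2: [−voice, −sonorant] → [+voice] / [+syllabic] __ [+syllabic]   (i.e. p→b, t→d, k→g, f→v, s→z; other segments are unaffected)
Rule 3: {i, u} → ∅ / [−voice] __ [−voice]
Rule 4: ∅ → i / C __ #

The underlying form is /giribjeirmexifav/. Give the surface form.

geribjeermexivavi

Rule 1 (pre-rhotic lowering): /i/ is a high vowel immediately before /r/, so it lowers to [e]. /i/ is a high vowel immediately before /r/, so it lowers to [e]. /giribjeirmexifav/ → geribjeermexifav.
Rule 2 (intervocalic voicing): /f/ is a voiceless obstruent between vowels /i/ and /a/, so it voices to [v]. /geribjeermexifav/ → geribjeermexivav.
Rule 3 (high vowel syncope): no segment meets the environment; /geribjeermexivav/ is unchanged.
Rule 4 (final i-epenthesis): the form ends in the consonant /v/, so [i] is inserted word-finally. /geribjeermexivav/ → geribjeermexivavi.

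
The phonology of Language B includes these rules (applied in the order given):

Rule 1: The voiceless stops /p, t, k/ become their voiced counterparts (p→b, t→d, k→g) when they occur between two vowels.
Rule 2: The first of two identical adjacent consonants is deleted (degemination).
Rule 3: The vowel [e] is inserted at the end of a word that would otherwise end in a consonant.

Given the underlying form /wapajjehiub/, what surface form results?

wabajehiube

Rule 1 (intervocalic voicing): /p/ is a voiceless stop between vowels /a/ and /a/, so it voices to [b]. /wapajjehiub/ → wabajjehiub.
Rule 2 (degemination): /jj/ is a geminate; the first /j/ deletes. /wabajjehiub/ → wabajehiub.
Rule 3 (final e-epenthesis): the form ends in the consonant /b/, so [e] is inserted word-finally. /wabajehiub/ → wabajehiube.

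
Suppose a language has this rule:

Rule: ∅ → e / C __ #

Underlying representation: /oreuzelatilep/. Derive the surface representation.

the form ends in the consonant /p/, so [e] is inserted word-finally.
Surface form: [oreuzelatilepe].

oreuzelatilepe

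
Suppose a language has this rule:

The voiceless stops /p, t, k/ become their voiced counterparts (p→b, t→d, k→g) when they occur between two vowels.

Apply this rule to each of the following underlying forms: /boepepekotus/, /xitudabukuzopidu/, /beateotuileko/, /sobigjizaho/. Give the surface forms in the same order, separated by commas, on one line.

boebebegodus, xidudabuguzobidu, beadeoduilego, sobigjizaho

/boepepekotus/: /p/ is a voiceless stop between vowels /e/ and /e/, so it voices to [b]. /p/ is a voiceless stop between vowels /e/ and /e/, so it voices to [b]. /k/ is a voiceless stop between vowels /e/ and /o/, so it voices to [g]. /t/ is a voiceless stop between vowels /o/ and /u/, so it voices to [d]. → [boebebegodus].
/xitudabukuzopidu/: /t/ is a voiceless stop between vowels /i/ and /u/, so it voices to [d]. /k/ is a voiceless stop between vowels /u/ and /u/, so it voices to [g]. /p/ is a voiceless stop between vowels /o/ and /i/, so it voices to [b]. → [xidudabuguzobidu].
/beateotuileko/: /t/ is a voiceless stop between vowels /a/ and /e/, so it voices to [d]. /t/ is a voiceless stop between vowels /o/ and /u/, so it voices to [d]. /k/ is a voiceless stop between vowels /e/ and /o/, so it voices to [g]. → [beadeoduilego].
/sobigjizaho/: the rule's environment is not met; surfaces unchanged as [sobigjizaho].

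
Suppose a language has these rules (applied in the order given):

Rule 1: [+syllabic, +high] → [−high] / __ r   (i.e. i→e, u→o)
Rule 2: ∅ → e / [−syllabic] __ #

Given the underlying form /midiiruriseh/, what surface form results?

midierorisehe

Rule 1 (pre-rhotic lowering): /i/ is a high vowel immediately before /r/, so it lowers to [e]. /u/ is a high vowel immediately before /r/, so it lowers to [o]. /midiiruriseh/ → midieroriseh.
Rule 2 (final e-epenthesis): the form ends in the consonant /h/, so [e] is inserted word-finally. /midieroriseh/ → midierorisehe.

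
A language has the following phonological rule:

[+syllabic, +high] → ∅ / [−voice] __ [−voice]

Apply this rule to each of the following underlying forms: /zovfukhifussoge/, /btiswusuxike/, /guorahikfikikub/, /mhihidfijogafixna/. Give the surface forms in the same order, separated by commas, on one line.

/zovfukhifussoge/: /u/ is a high vowel flanked by voiceless consonants /f/ and /k/, so it deletes. /i/ is a high vowel flanked by voiceless consonants /h/ and /f/, so it deletes. /u/ is a high vowel flanked by voiceless consonants /f/ and /s/, so it deletes. → [zovfkhfssoge].
/btiswusuxike/: /i/ is a high vowel flanked by voiceless consonants /t/ and /s/, so it deletes. /u/ is a high vowel flanked by voiceless consonants /s/ and /x/, so it deletes. /i/ is a high vowel flanked by voiceless consonants /x/ and /k/, so it deletes. → [btswusxke].
/guorahikfikikub/: /i/ is a high vowel flanked by voiceless consonants /h/ and /k/, so it deletes. /i/ is a high vowel flanked by voiceless consonants /f/ and /k/, so it deletes. /i/ is a high vowel flanked by voiceless consonants /k/ and /k/, so it deletes. → [guorahkfkkub].
/mhihidfijogafixna/: /i/ is a high vowel flanked by voiceless consonants /h/ and /h/, so it deletes. /i/ is a high vowel flanked by voiceless consonants /f/ and /x/, so it deletes. → [mhhidfijogafxna].

zovfkhfssoge, btswusxke, guorahkfkkub, mhhidfijogafxna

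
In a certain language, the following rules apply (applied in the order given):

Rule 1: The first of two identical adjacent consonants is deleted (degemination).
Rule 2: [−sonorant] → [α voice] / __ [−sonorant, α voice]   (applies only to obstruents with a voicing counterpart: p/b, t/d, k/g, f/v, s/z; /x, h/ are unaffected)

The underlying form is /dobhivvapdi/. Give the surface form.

dophivabdi

Rule 1 (degemination): /vv/ is a geminate; the first /v/ deletes. /dobhivvapdi/ → dobhivapdi.
Rule 2 (regressive voicing assimilation): /b/ precedes the voiceless obstruent /h/, so it devoices to [p] by assimilation. /p/ precedes the voiced obstruent /d/, so it voices to [b] by assimilation. /dobhivapdi/ → dophivabdi.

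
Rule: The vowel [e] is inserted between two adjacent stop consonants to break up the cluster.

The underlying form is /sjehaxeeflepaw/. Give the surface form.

No segment of /sjehaxeeflepaw/ meets the structural description of the rule, so the form surfaces unchanged.

sjehaxeeflepaw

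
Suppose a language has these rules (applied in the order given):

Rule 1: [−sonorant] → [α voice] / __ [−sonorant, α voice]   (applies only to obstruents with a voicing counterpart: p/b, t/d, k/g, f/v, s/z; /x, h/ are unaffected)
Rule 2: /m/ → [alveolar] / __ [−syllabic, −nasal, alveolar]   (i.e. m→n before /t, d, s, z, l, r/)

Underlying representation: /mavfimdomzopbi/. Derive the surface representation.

Rule 1 (regressive voicing assimilation): /v/ precedes the voiceless obstruent /f/, so it devoices to [f] by assimilation. /p/ precedes the voiced obstruent /b/, so it voices to [b] by assimilation. /mavfimdomzopbi/ → maffimdomzobbi.
Rule 2 (nasal place assimilation): /m/ precedes the alveolar consonant /d/, so it assimilates in place to [n]. /m/ precedes the alveolar consonant /z/, so it assimilates in place to [n]. /maffimdomzobbi/ → maffindonzobbi.

maffindonzobbi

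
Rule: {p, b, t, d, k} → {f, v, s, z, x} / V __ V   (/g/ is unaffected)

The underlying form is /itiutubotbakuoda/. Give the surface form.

/t/ is a stop between vowels /i/ and /i/, so it spirantizes to the fricative [s].
/t/ is a stop between vowels /u/ and /u/, so it spirantizes to the fricative [s].
/b/ is a stop between vowels /u/ and /o/, so it spirantizes to the fricative [v].
/k/ is a stop between vowels /a/ and /u/, so it spirantizes to the fricative [x].
/d/ is a stop between vowels /o/ and /a/, so it spirantizes to the fricative [z].
The other instances of /t/, /b/ do not occur in the required environment and remain unchanged.
Surface form: [isiusuvotbaxuoza].

isiusuvotbaxuoza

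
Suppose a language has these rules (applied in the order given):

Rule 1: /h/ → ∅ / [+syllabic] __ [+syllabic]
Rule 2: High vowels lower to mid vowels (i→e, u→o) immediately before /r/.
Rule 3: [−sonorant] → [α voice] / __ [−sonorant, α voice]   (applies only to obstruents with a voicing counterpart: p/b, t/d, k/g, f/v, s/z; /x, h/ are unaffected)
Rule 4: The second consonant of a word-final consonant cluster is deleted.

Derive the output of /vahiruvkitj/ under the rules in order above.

vaerufkit

Rule 1 (intervocalic h-deletion): /h/ occurs between vowels /a/ and /i/, so it deletes. /vahiruvkitj/ → vairuvkitj.
Rule 2 (pre-rhotic lowering): /i/ is a high vowel immediately before /r/, so it lowers to [e]. /vairuvkitj/ → vaeruvkitj.
Rule 3 (regressive voicing assimilation): /v/ precedes the voiceless obstruent /k/, so it devoices to [f] by assimilation. /vaeruvkitj/ → vaerufkitj.
Rule 4 (final cluster simplification): /j/ is the second consonant of a word-final cluster /tj/, so it deletes. /vaerufkitj/ → vaerufkit.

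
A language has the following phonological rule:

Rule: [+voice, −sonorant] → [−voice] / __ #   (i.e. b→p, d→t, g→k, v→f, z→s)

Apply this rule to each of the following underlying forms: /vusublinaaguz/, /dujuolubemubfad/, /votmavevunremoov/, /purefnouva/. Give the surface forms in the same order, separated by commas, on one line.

vusublinaagus, dujuolubemubfat, votmavevunremoof, purefnouva

/vusublinaaguz/: /z/ is a voiced obstruent in word-final position, so it devoices to [s]. → [vusublinaagus].
/dujuolubemubfad/: /d/ is a voiced obstruent in word-final position, so it devoices to [t]. → [dujuolubemubfat].
/votmavevunremoov/: /v/ is a voiced obstruent in word-final position, so it devoices to [f]. → [votmavevunremoof].
/purefnouva/: the rule's environment is not met; surfaces unchanged as [purefnouva].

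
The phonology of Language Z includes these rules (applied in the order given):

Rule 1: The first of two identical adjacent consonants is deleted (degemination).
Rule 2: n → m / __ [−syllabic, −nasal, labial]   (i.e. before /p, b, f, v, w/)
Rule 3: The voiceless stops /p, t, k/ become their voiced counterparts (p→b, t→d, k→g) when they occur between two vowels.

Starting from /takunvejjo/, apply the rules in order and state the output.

tagumvejo

Rule 1 (degemination): /jj/ is a geminate; the first /j/ deletes. /takunvejjo/ → takunvejo.
Rule 2 (nasal place assimilation): /n/ precedes the labial consonant /v/, so it assimilates in place to [m]. /takunvejo/ → takumvejo.
Rule 3 (intervocalic voicing): /k/ is a voiceless stop between vowels /a/ and /u/, so it voices to [g]. /takumvejo/ → tagumvejo.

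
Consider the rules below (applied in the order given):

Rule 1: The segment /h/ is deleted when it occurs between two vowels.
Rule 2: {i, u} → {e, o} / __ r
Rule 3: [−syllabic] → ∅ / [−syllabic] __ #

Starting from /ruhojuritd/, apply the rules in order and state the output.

Rule 1 (intervocalic h-deletion): /h/ occurs between vowels /u/ and /o/, so it deletes. /ruhojuritd/ → ruojuritd.
Rule 2 (pre-rhotic lowering): /u/ is a high vowel immediately before /r/, so it lowers to [o]. /ruojuritd/ → ruojoritd.
Rule 3 (final cluster simplification): /d/ is the second consonant of a word-final cluster /td/, so it deletes. /ruojoritd/ → ruojorit.

ruojorit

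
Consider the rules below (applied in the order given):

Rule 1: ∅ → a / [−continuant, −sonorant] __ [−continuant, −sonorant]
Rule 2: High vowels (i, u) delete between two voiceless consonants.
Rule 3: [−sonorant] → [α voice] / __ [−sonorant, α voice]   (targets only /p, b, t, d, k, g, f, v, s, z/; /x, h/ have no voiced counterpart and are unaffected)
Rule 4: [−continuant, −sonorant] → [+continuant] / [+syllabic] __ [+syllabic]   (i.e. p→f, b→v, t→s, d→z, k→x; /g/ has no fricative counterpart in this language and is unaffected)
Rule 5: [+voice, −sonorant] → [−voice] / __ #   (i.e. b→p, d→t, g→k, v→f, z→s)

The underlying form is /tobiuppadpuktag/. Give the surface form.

toviufafazapkasak

Rule 1 (stop-cluster a-epenthesis): /p/ and /p/ form a stop–stop cluster, so [a] is inserted between them. /d/ and /p/ form a stop–stop cluster, so [a] is inserted between them. /k/ and /t/ form a stop–stop cluster, so [a] is inserted between them. /tobiuppadpuktag/ → tobiupapadapukatag.
Rule 2 (high vowel syncope): /u/ is a high vowel flanked by voiceless consonants /p/ and /k/, so it deletes. /tobiupapadapukatag/ → tobiupapadapkatag.
Rule 3 (regressive voicing assimilation): no segment meets the environment; /tobiupapadapkatag/ is unchanged.
Rule 4 (intervocalic spirantization): /b/ is a stop between vowels /o/ and /i/, so it spirantizes to the fricative [v]. /p/ is a stop between vowels /u/ and /a/, so it spirantizes to the fricative [f]. /p/ is a stop between vowels /a/ and /a/, so it spirantizes to the fricative [f]. /d/ is a stop between vowels /a/ and /a/, so it spirantizes to the fricative [z]. /t/ is a stop between vowels /a/ and /a/, so it spirantizes to the fricative [s]. /tobiupapadapkatag/ → toviufafazapkasag.
Rule 5 (final devoicing): /g/ is a voiced obstruent in word-final position, so it devoices to [k]. /toviufafazapkasag/ → toviufafazapkasak.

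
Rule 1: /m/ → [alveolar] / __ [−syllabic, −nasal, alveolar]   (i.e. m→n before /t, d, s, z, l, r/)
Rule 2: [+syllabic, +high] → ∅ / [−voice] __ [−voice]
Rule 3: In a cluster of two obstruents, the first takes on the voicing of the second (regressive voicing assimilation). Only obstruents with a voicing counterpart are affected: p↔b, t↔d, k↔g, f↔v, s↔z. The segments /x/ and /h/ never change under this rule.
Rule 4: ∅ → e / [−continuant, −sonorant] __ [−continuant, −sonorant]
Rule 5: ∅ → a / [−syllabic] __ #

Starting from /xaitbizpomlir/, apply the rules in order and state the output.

Rule 1 (nasal place assimilation): /m/ precedes the alveolar consonant /l/, so it assimilates in place to [n]. /xaitbizpomlir/ → xaitbizponlir.
Rule 2 (high vowel syncope): no segment meets the environment; /xaitbizponlir/ is unchanged.
Rule 3 (regressive voicing assimilation): /t/ precedes the voiced obstruent /b/, so it voices to [d] by assimilation. /z/ precedes the voiceless obstruent /p/, so it devoices to [s] by assimilation. /xaitbizponlir/ → xaidbisponlir.
Rule 4 (stop-cluster e-epenthesis): /d/ and /b/ form a stop–stop cluster, so [e] is inserted between them. /xaidbisponlir/ → xaidebisponlir.
Rule 5 (final a-epenthesis): the form ends in the consonant /r/, so [a] is inserted word-finally. /xaidebisponlir/ → xaidebisponlira.

xaidebisponlira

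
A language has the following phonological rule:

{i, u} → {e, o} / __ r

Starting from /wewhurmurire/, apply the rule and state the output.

wewhormorere

/u/ is a high vowel immediately before /r/, so it lowers to [o].
/u/ is a high vowel immediately before /r/, so it lowers to [o].
/i/ is a high vowel immediately before /r/, so it lowers to [e].
Surface form: [wewhormorere].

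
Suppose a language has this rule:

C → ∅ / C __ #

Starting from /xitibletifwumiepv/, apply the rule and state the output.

/v/ is the second consonant of a word-final cluster /pv/, so it deletes.
The other instances of /x/, /t/, /b/, /l/, /f/, /w/, /m/, /p/ do not occur in the required environment and remain unchanged.
Surface form: [xitibletifwumiep].

xitibletifwumiep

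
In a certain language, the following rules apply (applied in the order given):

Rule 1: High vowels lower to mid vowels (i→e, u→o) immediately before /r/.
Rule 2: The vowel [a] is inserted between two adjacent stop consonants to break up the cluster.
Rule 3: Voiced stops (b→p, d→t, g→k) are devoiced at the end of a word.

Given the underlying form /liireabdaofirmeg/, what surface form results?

liereabadaofermek

Rule 1 (pre-rhotic lowering): /i/ is a high vowel immediately before /r/, so it lowers to [e]. /i/ is a high vowel immediately before /r/, so it lowers to [e]. /liireabdaofirmeg/ → liereabdaofermeg.
Rule 2 (stop-cluster a-epenthesis): /b/ and /d/ form a stop–stop cluster, so [a] is inserted between them. /liereabdaofermeg/ → liereabadaofermeg.
Rule 3 (final devoicing): /g/ is a voiced stop in word-final position, so it devoices to [k]. /liereabadaofermeg/ → liereabadaofermek.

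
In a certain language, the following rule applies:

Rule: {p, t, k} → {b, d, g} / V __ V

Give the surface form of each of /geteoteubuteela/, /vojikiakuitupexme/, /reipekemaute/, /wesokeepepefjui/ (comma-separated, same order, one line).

/geteoteubuteela/: /t/ is a voiceless stop between vowels /e/ and /e/, so it voices to [d]. /t/ is a voiceless stop between vowels /o/ and /e/, so it voices to [d]. /t/ is a voiceless stop between vowels /u/ and /e/, so it voices to [d]. → [gedeodeubudeela].
/vojikiakuitupexme/: /k/ is a voiceless stop between vowels /i/ and /i/, so it voices to [g]. /k/ is a voiceless stop between vowels /a/ and /u/, so it voices to [g]. /t/ is a voiceless stop between vowels /i/ and /u/, so it voices to [d]. /p/ is a voiceless stop between vowels /u/ and /e/, so it voices to [b]. → [vojigiaguidubexme].
/reipekemaute/: /p/ is a voiceless stop between vowels /i/ and /e/, so it voices to [b]. /k/ is a voiceless stop between vowels /e/ and /e/, so it voices to [g]. /t/ is a voiceless stop between vowels /u/ and /e/, so it voices to [d]. → [reibegemaude].
/wesokeepepefjui/: /k/ is a voiceless stop between vowels /o/ and /e/, so it voices to [g]. /p/ is a voiceless stop between vowels /e/ and /e/, so it voices to [b]. /p/ is a voiceless stop between vowels /e/ and /e/, so it voices to [b]. → [wesogeebebefjui].

gedeodeubudeela, vojigiaguidubexme, reibegemaude, wesogeebebefjui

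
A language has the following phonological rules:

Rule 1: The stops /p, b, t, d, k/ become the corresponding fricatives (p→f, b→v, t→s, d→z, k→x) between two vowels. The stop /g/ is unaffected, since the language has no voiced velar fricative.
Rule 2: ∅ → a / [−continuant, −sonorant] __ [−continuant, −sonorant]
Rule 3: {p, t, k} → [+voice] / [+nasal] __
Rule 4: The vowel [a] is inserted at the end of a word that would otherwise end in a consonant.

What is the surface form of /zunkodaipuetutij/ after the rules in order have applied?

Rule 1 (intervocalic spirantization): /d/ is a stop between vowels /o/ and /a/, so it spirantizes to the fricative [z]. /p/ is a stop between vowels /i/ and /u/, so it spirantizes to the fricative [f]. /t/ is a stop between vowels /e/ and /u/, so it spirantizes to the fricative [s]. /t/ is a stop between vowels /u/ and /i/, so it spirantizes to the fricative [s]. /zunkodaipuetutij/ → zunkozaifuesusij.
Rule 2 (stop-cluster a-epenthesis): no segment meets the environment; /zunkozaifuesusij/ is unchanged.
Rule 3 (post-nasal voicing): /k/ is a voiceless stop immediately after the nasal /n/, so it voices to [g]. /zunkozaifuesusij/ → zungozaifuesusij.
Rule 4 (final a-epenthesis): the form ends in the consonant /j/, so [a] is inserted word-finally. /zungozaifuesusij/ → zungozaifuesusija.

zungozaifuesusija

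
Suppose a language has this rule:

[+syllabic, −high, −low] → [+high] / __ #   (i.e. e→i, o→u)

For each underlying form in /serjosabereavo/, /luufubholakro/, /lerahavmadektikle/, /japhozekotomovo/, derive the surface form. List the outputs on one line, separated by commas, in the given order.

serjosabereavu, luufubholakru, lerahavmadektikli, japhozekotomovu

/serjosabereavo/: /o/ is a mid vowel in word-final position, so it raises to [u]. → [serjosabereavu].
/luufubholakro/: /o/ is a mid vowel in word-final position, so it raises to [u]. → [luufubholakru].
/lerahavmadektikle/: /e/ is a mid vowel in word-final position, so it raises to [i]. → [lerahavmadektikli].
/japhozekotomovo/: /o/ is a mid vowel in word-final position, so it raises to [u]. → [japhozekotomovu].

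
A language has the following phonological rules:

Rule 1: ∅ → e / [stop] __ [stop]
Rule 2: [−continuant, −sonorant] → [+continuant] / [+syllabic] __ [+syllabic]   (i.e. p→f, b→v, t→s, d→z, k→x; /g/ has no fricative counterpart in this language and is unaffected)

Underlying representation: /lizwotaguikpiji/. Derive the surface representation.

Rule 1 (stop-cluster e-epenthesis): /k/ and /p/ form a stop–stop cluster, so [e] is inserted between them. /lizwotaguikpiji/ → lizwotaguikepiji.
Rule 2 (intervocalic spirantization): /t/ is a stop between vowels /o/ and /a/, so it spirantizes to the fricative [s]. /k/ is a stop between vowels /i/ and /e/, so it spirantizes to the fricative [x]. /p/ is a stop between vowels /e/ and /i/, so it spirantizes to the fricative [f]. /lizwotaguikepiji/ → lizwosaguixefiji.

lizwosaguixefiji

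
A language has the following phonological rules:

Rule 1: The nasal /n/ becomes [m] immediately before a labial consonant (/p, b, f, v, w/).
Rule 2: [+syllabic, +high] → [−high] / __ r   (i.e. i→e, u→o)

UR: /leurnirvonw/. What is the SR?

Rule 1 (nasal place assimilation): /n/ precedes the labial consonant /w/, so it assimilates in place to [m]. /leurnirvonw/ → leurnirvomw.
Rule 2 (pre-rhotic lowering): /u/ is a high vowel immediately before /r/, so it lowers to [o]. /i/ is a high vowel immediately before /r/, so it lowers to [e]. /leurnirvomw/ → leornervomw.

leornervomw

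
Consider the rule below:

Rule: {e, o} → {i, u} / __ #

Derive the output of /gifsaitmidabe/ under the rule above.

gifsaitmidabi

/e/ is a mid vowel in word-final position, so it raises to [i].
Surface form: [gifsaitmidabi].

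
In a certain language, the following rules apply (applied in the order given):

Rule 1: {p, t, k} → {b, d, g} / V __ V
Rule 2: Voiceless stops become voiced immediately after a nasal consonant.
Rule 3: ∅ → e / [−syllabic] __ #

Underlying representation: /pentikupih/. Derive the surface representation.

pendigubihe

Rule 1 (intervocalic voicing): /k/ is a voiceless stop between vowels /i/ and /u/, so it voices to [g]. /p/ is a voiceless stop between vowels /u/ and /i/, so it voices to [b]. /pentikupih/ → pentigubih.
Rule 2 (post-nasal voicing): /t/ is a voiceless stop immediately after the nasal /n/, so it voices to [d]. /pentigubih/ → pendigubih.
Rule 3 (final e-epenthesis): the form ends in the consonant /h/, so [e] is inserted word-finally. /pendigubih/ → pendigubihe.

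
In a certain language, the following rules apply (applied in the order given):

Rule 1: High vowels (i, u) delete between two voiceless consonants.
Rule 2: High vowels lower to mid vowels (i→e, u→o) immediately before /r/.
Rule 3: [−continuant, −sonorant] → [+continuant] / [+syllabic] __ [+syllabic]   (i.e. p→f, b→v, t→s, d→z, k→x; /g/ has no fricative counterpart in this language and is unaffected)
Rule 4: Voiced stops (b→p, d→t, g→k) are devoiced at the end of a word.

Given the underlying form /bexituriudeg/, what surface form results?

Rule 1 (high vowel syncope): /i/ is a high vowel flanked by voiceless consonants /x/ and /t/, so it deletes. /bexituriudeg/ → bexturiudeg.
Rule 2 (pre-rhotic lowering): /u/ is a high vowel immediately before /r/, so it lowers to [o]. /bexturiudeg/ → bextoriudeg.
Rule 3 (intervocalic spirantization): /d/ is a stop between vowels /u/ and /e/, so it spirantizes to the fricative [z]. /bextoriudeg/ → bextoriuzeg.
Rule 4 (final devoicing): /g/ is a voiced stop in word-final position, so it devoices to [k]. /bextoriuzeg/ → bextoriuzek.

bextoriuzek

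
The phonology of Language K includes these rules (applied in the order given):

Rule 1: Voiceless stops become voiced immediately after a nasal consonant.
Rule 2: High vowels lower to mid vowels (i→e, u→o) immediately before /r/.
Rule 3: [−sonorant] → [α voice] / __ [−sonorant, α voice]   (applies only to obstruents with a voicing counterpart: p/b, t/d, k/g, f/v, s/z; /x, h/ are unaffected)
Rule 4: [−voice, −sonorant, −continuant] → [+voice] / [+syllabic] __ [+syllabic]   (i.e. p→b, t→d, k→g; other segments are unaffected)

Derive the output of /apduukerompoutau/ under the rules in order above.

abduugeromboudau

Rule 1 (post-nasal voicing): /p/ is a voiceless stop immediately after the nasal /m/, so it voices to [b]. /apduukerompoutau/ → apduukeromboutau.
Rule 2 (pre-rhotic lowering): no segment meets the environment; /apduukeromboutau/ is unchanged.
Rule 3 (regressive voicing assimilation): /p/ precedes the voiced obstruent /d/, so it voices to [b] by assimilation. /apduukeromboutau/ → abduukeromboutau.
Rule 4 (intervocalic voicing): /k/ is a voiceless stop between vowels /u/ and /e/, so it voices to [g]. /t/ is a voiceless stop between vowels /u/ and /a/, so it voices to [d]. /abduukeromboutau/ → abduugeromboudau.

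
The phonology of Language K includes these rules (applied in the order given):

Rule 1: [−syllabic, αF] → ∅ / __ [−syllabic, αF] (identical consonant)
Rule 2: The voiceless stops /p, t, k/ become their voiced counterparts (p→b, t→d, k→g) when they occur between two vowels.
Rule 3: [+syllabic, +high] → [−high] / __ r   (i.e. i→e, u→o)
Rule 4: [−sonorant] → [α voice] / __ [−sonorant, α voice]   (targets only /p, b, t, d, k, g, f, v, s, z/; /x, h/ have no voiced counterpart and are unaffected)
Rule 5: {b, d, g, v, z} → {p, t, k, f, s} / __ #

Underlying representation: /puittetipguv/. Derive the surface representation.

puidedibguf

Rule 1 (degemination): /tt/ is a geminate; the first /t/ deletes. /puittetipguv/ → puitetipguv.
Rule 2 (intervocalic voicing): /t/ is a voiceless stop between vowels /i/ and /e/, so it voices to [d]. /t/ is a voiceless stop between vowels /e/ and /i/, so it voices to [d]. /puitetipguv/ → puidedipguv.
Rule 3 (pre-rhotic lowering): no segment meets the environment; /puidedipguv/ is unchanged.
Rule 4 (regressive voicing assimilation): /p/ precedes the voiced obstruent /g/, so it voices to [b] by assimilation. /puidedipguv/ → puidedibguv.
Rule 5 (final devoicing): /v/ is a voiced obstruent in word-final position, so it devoices to [f]. /puidedibguv/ → puidedibguf.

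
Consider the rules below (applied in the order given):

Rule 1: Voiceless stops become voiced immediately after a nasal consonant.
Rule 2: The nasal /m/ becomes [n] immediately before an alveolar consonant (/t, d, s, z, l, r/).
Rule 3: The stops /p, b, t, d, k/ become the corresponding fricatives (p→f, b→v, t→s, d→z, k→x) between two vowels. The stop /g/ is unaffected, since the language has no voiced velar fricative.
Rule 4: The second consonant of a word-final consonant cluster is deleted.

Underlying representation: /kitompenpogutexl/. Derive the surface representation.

Rule 1 (post-nasal voicing): /p/ is a voiceless stop immediately after the nasal /m/, so it voices to [b]. /p/ is a voiceless stop immediately after the nasal /n/, so it voices to [b]. /kitompenpogutexl/ → kitombenbogutexl.
Rule 2 (nasal place assimilation): no segment meets the environment; /kitombenbogutexl/ is unchanged.
Rule 3 (intervocalic spirantization): /t/ is a stop between vowels /i/ and /o/, so it spirantizes to the fricative [s]. /t/ is a stop between vowels /u/ and /e/, so it spirantizes to the fricative [s]. /kitombenbogutexl/ → kisombenbogusexl.
Rule 4 (final cluster simplification): /l/ is the second consonant of a word-final cluster /xl/, so it deletes. /kisombenbogusexl/ → kisombenbogusex.

kisombenbogusex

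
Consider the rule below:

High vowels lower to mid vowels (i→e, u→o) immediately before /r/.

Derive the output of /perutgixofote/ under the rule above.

No segment of /perutgixofote/ meets the structural description of the rule, so the form surfaces unchanged.

perutgixofote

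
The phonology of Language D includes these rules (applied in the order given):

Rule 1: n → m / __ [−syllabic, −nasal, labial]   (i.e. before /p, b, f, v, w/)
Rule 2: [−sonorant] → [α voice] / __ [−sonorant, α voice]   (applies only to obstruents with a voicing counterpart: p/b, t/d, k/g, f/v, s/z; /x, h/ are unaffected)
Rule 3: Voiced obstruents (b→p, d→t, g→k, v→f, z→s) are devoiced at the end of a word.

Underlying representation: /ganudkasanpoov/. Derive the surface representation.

Rule 1 (nasal place assimilation): /n/ precedes the labial consonant /p/, so it assimilates in place to [m]. /ganudkasanpoov/ → ganudkasampoov.
Rule 2 (regressive voicing assimilation): /d/ precedes the voiceless obstruent /k/, so it devoices to [t] by assimilation. /ganudkasampoov/ → ganutkasampoov.
Rule 3 (final devoicing): /v/ is a voiced obstruent in word-final position, so it devoices to [f]. /ganutkasampoov/ → ganutkasampoof.

ganutkasampoof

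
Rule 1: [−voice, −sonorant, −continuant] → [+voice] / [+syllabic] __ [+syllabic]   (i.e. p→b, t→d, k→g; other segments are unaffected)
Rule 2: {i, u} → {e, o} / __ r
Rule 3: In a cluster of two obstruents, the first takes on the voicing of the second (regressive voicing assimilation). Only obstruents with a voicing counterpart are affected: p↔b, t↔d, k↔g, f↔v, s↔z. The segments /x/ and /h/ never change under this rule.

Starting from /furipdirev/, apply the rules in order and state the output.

foribderev

Rule 1 (intervocalic voicing): no segment meets the environment; /furipdirev/ is unchanged.
Rule 2 (pre-rhotic lowering): /u/ is a high vowel immediately before /r/, so it lowers to [o]. /i/ is a high vowel immediately before /r/, so it lowers to [e]. /furipdirev/ → foripderev.
Rule 3 (regressive voicing assimilation): /p/ precedes the voiced obstruent /d/, so it voices to [b] by assimilation. /foripderev/ → foribderev.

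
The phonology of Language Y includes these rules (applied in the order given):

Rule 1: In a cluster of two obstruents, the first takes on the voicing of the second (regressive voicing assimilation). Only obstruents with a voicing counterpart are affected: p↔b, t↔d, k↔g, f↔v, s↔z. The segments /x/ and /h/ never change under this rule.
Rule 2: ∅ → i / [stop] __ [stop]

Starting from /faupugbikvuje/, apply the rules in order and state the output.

Rule 1 (regressive voicing assimilation): /k/ precedes the voiced obstruent /v/, so it voices to [g] by assimilation. /faupugbikvuje/ → faupugbigvuje.
Rule 2 (stop-cluster i-epenthesis): /g/ and /b/ form a stop–stop cluster, so [i] is inserted between them. /faupugbigvuje/ → faupugibigvuje.

faupugibigvuje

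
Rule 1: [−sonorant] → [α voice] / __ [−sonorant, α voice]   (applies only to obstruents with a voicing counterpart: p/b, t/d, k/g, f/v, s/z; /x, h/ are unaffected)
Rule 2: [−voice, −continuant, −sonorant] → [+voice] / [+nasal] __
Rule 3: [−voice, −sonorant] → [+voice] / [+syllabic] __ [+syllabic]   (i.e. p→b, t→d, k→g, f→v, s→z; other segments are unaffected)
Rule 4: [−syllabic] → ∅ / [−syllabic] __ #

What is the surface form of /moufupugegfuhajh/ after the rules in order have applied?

mouvubugekfuhaj

Rule 1 (regressive voicing assimilation): /g/ precedes the voiceless obstruent /f/, so it devoices to [k] by assimilation. /moufupugegfuhajh/ → moufupugekfuhajh.
Rule 2 (post-nasal voicing): no segment meets the environment; /moufupugekfuhajh/ is unchanged.
Rule 3 (intervocalic voicing): /f/ is a voiceless obstruent between vowels /u/ and /u/, so it voices to [v]. /p/ is a voiceless obstruent between vowels /u/ and /u/, so it voices to [b]. /moufupugekfuhajh/ → mouvubugekfuhajh.
Rule 4 (final cluster simplification): /h/ is the second consonant of a word-final cluster /jh/, so it deletes. /mouvubugekfuhajh/ → mouvubugekfuhaj.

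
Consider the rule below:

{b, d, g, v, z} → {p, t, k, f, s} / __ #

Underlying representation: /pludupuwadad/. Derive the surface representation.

pludupuwadat

Scanning /pludupuwadad/: /d/ at position 4 is not in the conditioning environment; /d/ at position 10 is not in the conditioning environment; /d/ is a voiced obstruent in word-final position, so it devoices to [t].
Result: [pludupuwadat].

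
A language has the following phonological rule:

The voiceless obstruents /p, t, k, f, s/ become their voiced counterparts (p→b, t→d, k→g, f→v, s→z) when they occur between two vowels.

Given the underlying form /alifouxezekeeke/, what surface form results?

alivouxezegeege

/f/ is a voiceless obstruent between vowels /i/ and /o/, so it voices to [v].
/k/ is a voiceless obstruent between vowels /e/ and /e/, so it voices to [g].
/k/ is a voiceless obstruent between vowels /e/ and /e/, so it voices to [g].
Surface form: [alivouxezegeege].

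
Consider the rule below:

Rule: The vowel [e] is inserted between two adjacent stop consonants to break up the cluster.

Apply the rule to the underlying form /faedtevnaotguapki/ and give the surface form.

/d/ and /t/ form a stop–stop cluster, so [e] is inserted between them.
/t/ and /g/ form a stop–stop cluster, so [e] is inserted between them.
/p/ and /k/ form a stop–stop cluster, so [e] is inserted between them.
Surface form: [faedetevnaoteguapeki].

faedetevnaoteguapeki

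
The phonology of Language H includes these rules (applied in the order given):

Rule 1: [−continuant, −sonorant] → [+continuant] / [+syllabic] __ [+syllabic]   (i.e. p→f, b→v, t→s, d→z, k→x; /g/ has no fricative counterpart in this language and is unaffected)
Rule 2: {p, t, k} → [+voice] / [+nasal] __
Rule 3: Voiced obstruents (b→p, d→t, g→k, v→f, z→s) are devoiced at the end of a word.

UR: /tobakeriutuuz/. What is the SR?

tovaxeriusuus

Rule 1 (intervocalic spirantization): /b/ is a stop between vowels /o/ and /a/, so it spirantizes to the fricative [v]. /k/ is a stop between vowels /a/ and /e/, so it spirantizes to the fricative [x]. /t/ is a stop between vowels /u/ and /u/, so it spirantizes to the fricative [s]. /tobakeriutuuz/ → tovaxeriusuuz.
Rule 2 (post-nasal voicing): no segment meets the environment; /tovaxeriusuuz/ is unchanged.
Rule 3 (final devoicing): /z/ is a voiced obstruent in word-final position, so it devoices to [s]. /tovaxeriusuuz/ → tovaxeriusuus.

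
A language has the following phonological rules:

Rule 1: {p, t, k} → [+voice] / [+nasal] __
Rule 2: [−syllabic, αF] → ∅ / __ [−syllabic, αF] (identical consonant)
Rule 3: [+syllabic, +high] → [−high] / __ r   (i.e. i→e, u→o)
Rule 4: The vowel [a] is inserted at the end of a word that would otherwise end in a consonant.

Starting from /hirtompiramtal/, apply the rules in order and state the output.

Rule 1 (post-nasal voicing): /p/ is a voiceless stop immediately after the nasal /m/, so it voices to [b]. /t/ is a voiceless stop immediately after the nasal /m/, so it voices to [d]. /hirtompiramtal/ → hirtombiramdal.
Rule 2 (degemination): no segment meets the environment; /hirtombiramdal/ is unchanged.
Rule 3 (pre-rhotic lowering): /i/ is a high vowel immediately before /r/, so it lowers to [e]. /i/ is a high vowel immediately before /r/, so it lowers to [e]. /hirtombiramdal/ → hertomberamdal.
Rule 4 (final a-epenthesis): the form ends in the consonant /l/, so [a] is inserted word-finally. /hertomberamdal/ → hertomberamdala.

hertomberamdala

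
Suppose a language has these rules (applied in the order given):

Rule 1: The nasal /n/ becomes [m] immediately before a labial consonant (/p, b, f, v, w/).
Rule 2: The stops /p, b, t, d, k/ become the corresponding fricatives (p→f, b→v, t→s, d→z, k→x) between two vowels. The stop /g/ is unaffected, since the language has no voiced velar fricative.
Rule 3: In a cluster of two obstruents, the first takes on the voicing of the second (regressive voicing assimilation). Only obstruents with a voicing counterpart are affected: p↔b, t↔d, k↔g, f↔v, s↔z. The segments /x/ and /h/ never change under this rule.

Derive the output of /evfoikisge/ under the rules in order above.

Rule 1 (nasal place assimilation): no segment meets the environment; /evfoikisge/ is unchanged.
Rule 2 (intervocalic spirantization): /k/ is a stop between vowels /i/ and /i/, so it spirantizes to the fricative [x]. /evfoikisge/ → evfoixisge.
Rule 3 (regressive voicing assimilation): /v/ precedes the voiceless obstruent /f/, so it devoices to [f] by assimilation. /s/ precedes the voiced obstruent /g/, so it voices to [z] by assimilation. /evfoixisge/ → effoixizge.

effoixizge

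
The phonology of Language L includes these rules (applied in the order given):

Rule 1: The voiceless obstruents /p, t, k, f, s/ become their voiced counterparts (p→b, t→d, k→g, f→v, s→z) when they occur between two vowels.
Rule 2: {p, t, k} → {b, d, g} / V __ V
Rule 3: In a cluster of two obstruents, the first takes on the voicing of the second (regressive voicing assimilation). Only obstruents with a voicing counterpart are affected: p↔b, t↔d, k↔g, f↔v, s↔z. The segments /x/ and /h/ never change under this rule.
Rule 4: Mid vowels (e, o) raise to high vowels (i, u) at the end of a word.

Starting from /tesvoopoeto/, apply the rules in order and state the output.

Rule 1 (intervocalic voicing): /p/ is a voiceless obstruent between vowels /o/ and /o/, so it voices to [b]. /t/ is a voiceless obstruent between vowels /e/ and /o/, so it voices to [d]. /tesvoopoeto/ → tesvooboedo.
Rule 2 (intervocalic voicing): no segment meets the environment; /tesvooboedo/ is unchanged.
Rule 3 (regressive voicing assimilation): /s/ precedes the voiced obstruent /v/, so it voices to [z] by assimilation. /tesvooboedo/ → tezvooboedo.
Rule 4 (final vowel raising): /o/ is a mid vowel in word-final position, so it raises to [u]. /tezvooboedo/ → tezvooboedu.

tezvooboedu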